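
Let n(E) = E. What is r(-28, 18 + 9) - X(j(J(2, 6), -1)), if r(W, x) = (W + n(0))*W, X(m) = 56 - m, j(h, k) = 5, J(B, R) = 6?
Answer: 733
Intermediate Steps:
r(W, x) = W**2 (r(W, x) = (W + 0)*W = W*W = W**2)
r(-28, 18 + 9) - X(j(J(2, 6), -1)) = (-28)**2 - (56 - 1*5) = 784 - (56 - 5) = 784 - 1*51 = 784 - 51 = 733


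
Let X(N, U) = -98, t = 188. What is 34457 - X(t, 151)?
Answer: 34555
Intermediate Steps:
34457 - X(t, 151) = 34457 - 1*(-98) = 34457 + 98 = 34555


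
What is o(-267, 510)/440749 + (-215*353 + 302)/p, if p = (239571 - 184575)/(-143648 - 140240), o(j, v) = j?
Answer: 2364612385379621/6059858001 ≈ 3.9021e+5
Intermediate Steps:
p = -13749/70972 (p = 54996/(-283888) = 54996*(-1/283888) = -13749/70972 ≈ -0.19372)
o(-267, 510)/440749 + (-215*353 + 302)/p = -267/440749 + (-215*353 + 302)/(-13749/70972) = -267*1/440749 + (-75895 + 302)*(-70972/13749) = -267/440749 - 75593*(-70972/13749) = -267/440749 + 5364986396/13749 = 2364612385379621/6059858001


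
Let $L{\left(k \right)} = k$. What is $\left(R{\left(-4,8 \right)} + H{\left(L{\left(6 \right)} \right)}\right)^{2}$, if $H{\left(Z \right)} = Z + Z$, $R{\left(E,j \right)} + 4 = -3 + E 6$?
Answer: $361$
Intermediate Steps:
$R{\left(E,j \right)} = -7 + 6 E$ ($R{\left(E,j \right)} = -4 + \left(-3 + E 6\right) = -4 + \left(-3 + 6 E\right) = -7 + 6 E$)
$H{\left(Z \right)} = 2 Z$
$\left(R{\left(-4,8 \right)} + H{\left(L{\left(6 \right)} \right)}\right)^{2} = \left(\left(-7 + 6 \left(-4\right)\right) + 2 \cdot 6\right)^{2} = \left(\left(-7 - 24\right) + 12\right)^{2} = \left(-31 + 12\right)^{2} = \left(-19\right)^{2} = 361$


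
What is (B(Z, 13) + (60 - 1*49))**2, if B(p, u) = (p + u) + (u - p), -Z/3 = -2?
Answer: 1369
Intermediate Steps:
Z = 6 (Z = -3*(-2) = 6)
B(p, u) = 2*u
(B(Z, 13) + (60 - 1*49))**2 = (2*13 + (60 - 1*49))**2 = (26 + (60 - 49))**2 = (26 + 11)**2 = 37**2 = 1369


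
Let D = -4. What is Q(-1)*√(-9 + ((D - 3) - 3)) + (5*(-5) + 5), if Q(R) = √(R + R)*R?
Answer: -20 + √38 ≈ -13.836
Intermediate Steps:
Q(R) = √2*R^(3/2) (Q(R) = √(2*R)*R = (√2*√R)*R = √2*R^(3/2))
Q(-1)*√(-9 + ((D - 3) - 3)) + (5*(-5) + 5) = (√2*(-1)^(3/2))*√(-9 + ((-4 - 3) - 3)) + (5*(-5) + 5) = (√2*(-I))*√(-9 + (-7 - 3)) + (-25 + 5) = (-I*√2)*√(-9 - 10) - 20 = (-I*√2)*√(-19) - 20 = (-I*√2)*(I*√19) - 20 = √38 - 20 = -20 + √38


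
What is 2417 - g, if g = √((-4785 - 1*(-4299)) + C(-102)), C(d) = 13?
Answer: 2417 - I*√473 ≈ 2417.0 - 21.749*I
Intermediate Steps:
g = I*√473 (g = √((-4785 - 1*(-4299)) + 13) = √((-4785 + 4299) + 13) = √(-486 + 13) = √(-473) = I*√473 ≈ 21.749*I)
2417 - g = 2417 - I*√473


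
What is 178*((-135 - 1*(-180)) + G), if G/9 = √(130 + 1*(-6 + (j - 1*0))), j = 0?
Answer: 8010 + 3204*√31 ≈ 25849.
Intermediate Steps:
G = 18*√31 (G = 9*√(130 + 1*(-6 + (0 - 1*0))) = 9*√(130 + 1*(-6 + (0 + 0))) = 9*√(130 + 1*(-6 + 0)) = 9*√(130 + 1*(-6)) = 9*√(130 - 6) = 9*√124 = 9*(2*√31) = 18*√31 ≈ 100.22)
178*((-135 - 1*(-180)) + G) = 178*((-135 - 1*(-180)) + 18*√31) = 178*((-135 + 180) + 18*√31) = 178*(45 + 18*√31) = 8010 + 3204*√31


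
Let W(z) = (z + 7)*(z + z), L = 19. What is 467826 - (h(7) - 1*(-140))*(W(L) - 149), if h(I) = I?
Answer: 344493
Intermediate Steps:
W(z) = 2*z*(7 + z) (W(z) = (7 + z)*(2*z) = 2*z*(7 + z))
467826 - (h(7) - 1*(-140))*(W(L) - 149) = 467826 - (7 - 1*(-140))*(2*19*(7 + 19) - 149) = 467826 - (7 + 140)*(2*19*26 - 149) = 467826 - 147*(988 - 149) = 467826 - 147*839 = 467826 - 1*123333 = 467826 - 123333 = 344493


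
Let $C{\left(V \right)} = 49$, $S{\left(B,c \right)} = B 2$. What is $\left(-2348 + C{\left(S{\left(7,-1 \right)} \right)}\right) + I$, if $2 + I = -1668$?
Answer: $-3969$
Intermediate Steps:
$S{\left(B,c \right)} = 2 B$
$I = -1670$ ($I = -2 - 1668 = -1670$)
$\left(-2348 + C{\left(S{\left(7,-1 \right)} \right)}\right) + I = \left(-2348 + 49\right) - 1670 = -2299 - 1670 = -3969$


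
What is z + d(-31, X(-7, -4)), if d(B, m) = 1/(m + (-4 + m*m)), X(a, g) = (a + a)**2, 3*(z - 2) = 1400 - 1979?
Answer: -7374127/38608 ≈ -191.00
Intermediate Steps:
z = -191 (z = 2 + (1400 - 1979)/3 = 2 + (1/3)*(-579) = 2 - 193 = -191)
X(a, g) = 4*a**2 (X(a, g) = (2*a)**2 = 4*a**2)
d(B, m) = 1/(-4 + m + m**2) (d(B, m) = 1/(m + (-4 + m**2)) = 1/(-4 + m + m**2))
z + d(-31, X(-7, -4)) = -191 + 1/(-4 + 4*(-7)**2 + (4*(-7)**2)**2) = -191 + 1/(-4 + 4*49 + (4*49)**2) = -191 + 1/(-4 + 196 + 196**2) = -191 + 1/(-4 + 196 + 38416) = -191 + 1/38608 = -7374127/38608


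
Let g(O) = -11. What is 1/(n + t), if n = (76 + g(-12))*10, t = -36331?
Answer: -1/35681 ≈ -2.8026e-5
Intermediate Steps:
n = 650 (n = (76 - 11)*10 = 65*10 = 650)
1/(n + t) = 1/(650 - 36331) = 1/(-35681) = -1/35681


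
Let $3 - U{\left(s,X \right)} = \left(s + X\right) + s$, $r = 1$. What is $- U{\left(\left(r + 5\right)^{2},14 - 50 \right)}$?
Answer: $33$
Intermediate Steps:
$U{\left(s,X \right)} = 3 - X - 2 s$ ($U{\left(s,X \right)} = 3 - \left(\left(s + X\right) + s\right) = 3 - \left(\left(X + s\right) + s\right) = 3 - \left(X + 2 s\right) = 3 - X - 2 s$)
$- U{\left(\left(r + 5\right)^{2},14 - 50 \right)} = - (3 - \left(14 - 50\right) - 2 \left(1 + 5\right)^{2}) = - (3 - -36 - 2 \cdot 6^{2}) = - (3 + 36 - 72) = \left(-1\right) \left(-33\right) = 33$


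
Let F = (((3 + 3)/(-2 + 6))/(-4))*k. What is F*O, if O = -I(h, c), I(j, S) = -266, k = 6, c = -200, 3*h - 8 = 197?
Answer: -1197/2 ≈ -598.50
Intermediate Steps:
h = 205/3 (h = 8/3 + (⅓)*197 = 8/3 + 197/3 = 205/3 ≈ 68.333)
O = 266 (O = -1*(-266) = 266)
F = -9/4 (F = (((3 + 3)/(-2 + 6))/(-4))*6 = ((6/4)*(-¼))*6 = ((6*(¼))*(-¼))*6 = ((3/2)*(-¼))*6 = -3/8*6 = -9/4 ≈ -2.2500)
F*O = -9/4*266 = -1197/2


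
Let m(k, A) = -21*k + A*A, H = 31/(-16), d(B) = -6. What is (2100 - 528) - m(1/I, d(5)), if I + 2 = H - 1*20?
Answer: 587952/383 ≈ 1535.1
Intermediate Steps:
H = -31/16 (H = 31*(-1/16) = -31/16 ≈ -1.9375)
I = -383/16 (I = -2 + (-31/16 - 1*20) = -2 + (-31/16 - 20) = -2 - 351/16 = -383/16 ≈ -23.938)
m(k, A) = A² - 21*k (m(k, A) = -21*k + A² = A² - 21*k)
(2100 - 528) - m(1/I, d(5)) = (2100 - 528) - ((-6)² - 21/(-383/16)) = 1572 - (36 - 21*(-16/383)) = 1572 - (36 + 336/383) = 1572 - 1*14124/383 = 1572 - 14124/383 = 587952/383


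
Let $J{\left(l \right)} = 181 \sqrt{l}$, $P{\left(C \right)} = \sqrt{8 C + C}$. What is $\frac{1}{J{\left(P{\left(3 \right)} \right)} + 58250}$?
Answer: $\frac{1}{58250 + 181 \cdot 3^{\frac{3}{4}}} \approx 1.7047 \cdot 10^{-5}$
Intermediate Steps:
$P{\left(C \right)} = 3 \sqrt{C}$ ($P{\left(C \right)} = \sqrt{9 C} = 3 \sqrt{C}$)
$\frac{1}{J{\left(P{\left(3 \right)} \right)} + 58250} = \frac{1}{181 \sqrt{3 \sqrt{3}} + 58250} = \frac{1}{181 \cdot 3^{\frac{3}{4}} + 58250} = \frac{1}{58250 + 181 \cdot 3^{\frac{3}{4}}}$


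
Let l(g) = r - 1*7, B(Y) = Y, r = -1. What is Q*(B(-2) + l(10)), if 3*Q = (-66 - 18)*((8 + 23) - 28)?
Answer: 840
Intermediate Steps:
l(g) = -8 (l(g) = -1 - 1*7 = -1 - 7 = -8)
Q = -84 (Q = ((-66 - 18)*((8 + 23) - 28))/3 = (-84*(31 - 28))/3 = (-84*3)/3 = (⅓)*(-252) = -84)
Q*(B(-2) + l(10)) = -84*(-2 - 8) = -84*(-10) = 840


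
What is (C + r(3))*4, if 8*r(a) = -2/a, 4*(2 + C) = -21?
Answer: -88/3 ≈ -29.333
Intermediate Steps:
C = -29/4 (C = -2 + (1/4)*(-21) = -2 - 21/4 = -29/4 ≈ -7.2500)
r(a) = -1/(4*a) (r(a) = (-2/a)/8 = -1/(4*a))
(C + r(3))*4 = (-29/4 - 1/4/3)*4 = (-29/4 - 1/4*1/3)*4 = (-29/4 - 1/12)*4 = -22/3*4 = -88/3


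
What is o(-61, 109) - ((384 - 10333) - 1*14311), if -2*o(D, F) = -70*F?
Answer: 28075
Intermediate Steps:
o(D, F) = 35*F (o(D, F) = -(-35)*F = 35*F)
o(-61, 109) - ((384 - 10333) - 1*14311) = 35*109 - ((384 - 10333) - 1*14311) = 3815 - (-9949 - 14311) = 3815 - 1*(-24260) = 3815 + 24260 = 28075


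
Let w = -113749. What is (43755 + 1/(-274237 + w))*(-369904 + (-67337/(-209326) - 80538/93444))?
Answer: -393689114076945473617587/24324059452082 ≈ -1.6185e+10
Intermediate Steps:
(43755 + 1/(-274237 + w))*(-369904 + (-67337/(-209326) - 80538/93444)) = (43755 + 1/(-274237 - 113749))*(-369904 + (-67337/(-209326) - 80538/93444)) = (43755 + 1/(-387986))*(-369904 + (-67337*(-1/209326) - 80538*1/93444)) = (43755 - 1/387986)*(-369904 + (67337/209326 - 13423/15574)) = 16976327429*(-369904 - 33866855/62693137)/387986 = (16976327429/387986)*(-23190476015703/62693137) = -393689114076945473617587/24324059452082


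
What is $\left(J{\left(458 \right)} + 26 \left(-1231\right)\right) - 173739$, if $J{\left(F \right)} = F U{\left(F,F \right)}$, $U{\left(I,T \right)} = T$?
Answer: $4019$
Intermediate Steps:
$J{\left(F \right)} = F^{2}$ ($J{\left(F \right)} = F F = F^{2}$)
$\left(J{\left(458 \right)} + 26 \left(-1231\right)\right) - 173739 = \left(458^{2} + 26 \left(-1231\right)\right) - 173739 = \left(209764 - 32006\right) - 173739 = 177758 - 173739 = 4019$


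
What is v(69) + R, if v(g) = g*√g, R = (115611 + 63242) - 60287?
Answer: 118566 + 69*√69 ≈ 1.1914e+5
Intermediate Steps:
R = 118566 (R = 178853 - 60287 = 118566)
v(g) = g^(3/2)
v(69) + R = 69^(3/2) + 118566 = 69*√69 + 118566 = 118566 + 69*√69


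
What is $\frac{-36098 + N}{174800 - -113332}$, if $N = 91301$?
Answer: $\frac{18401}{96044} \approx 0.19159$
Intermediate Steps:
$\frac{-36098 + N}{174800 - -113332} = \frac{-36098 + 91301}{174800 - -113332} = \frac{55203}{174800 + \left(-52646 + 165978\right)} = \frac{55203}{174800 + 113332} = \frac{55203}{288132} = 55203 \cdot \frac{1}{288132} = \frac{18401}{96044}$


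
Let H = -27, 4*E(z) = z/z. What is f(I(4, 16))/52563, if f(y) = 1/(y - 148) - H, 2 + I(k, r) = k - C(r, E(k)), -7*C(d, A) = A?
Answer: 110321/214824981 ≈ 0.00051354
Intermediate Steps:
E(z) = ¼ (E(z) = (z/z)/4 = (¼)*1 = ¼)
C(d, A) = -A/7
I(k, r) = -55/28 + k (I(k, r) = -2 + (k - (-1)/(7*4)) = -2 + (k - 1*(-1/28)) = -2 + (k + 1/28) = -2 + (1/28 + k) = -55/28 + k)
f(y) = 27 + 1/(-148 + y) (f(y) = 1/(y - 148) - 1*(-27) = 1/(-148 + y) + 27 = 27 + 1/(-148 + y))
f(I(4, 16))/52563 = ((-3995 + 27*(-55/28 + 4))/(-148 + (-55/28 + 4)))/52563 = ((-3995 + 27*(57/28))/(-148 + 57/28))*(1/52563) = ((-3995 + 1539/28)/(-4087/28))*(1/52563) = -28/4087*(-110321/28)*(1/52563) = (110321/4087)*(1/52563) = 110321/214824981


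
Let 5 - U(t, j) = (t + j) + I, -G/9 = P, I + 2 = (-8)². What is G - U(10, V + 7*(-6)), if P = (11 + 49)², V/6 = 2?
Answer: -32363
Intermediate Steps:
V = 12 (V = 6*2 = 12)
I = 62 (I = -2 + (-8)² = -2 + 64 = 62)
P = 3600 (P = 60² = 3600)
G = -32400 (G = -9*3600 = -32400)
U(t, j) = -57 - j - t (U(t, j) = 5 - ((t + j) + 62) = 5 - ((j + t) + 62) = 5 - (62 + j + t) = 5 + (-62 - j - t) = -57 - j - t)
G - U(10, V + 7*(-6)) = -32400 - (-57 - (12 + 7*(-6)) - 1*10) = -32400 - (-57 - (12 - 42) - 10) = -32400 - (-57 - 1*(-30) - 10) = -32400 - (-57 + 30 - 10) = -32400 - 1*(-37) = -32400 + 37 = -32363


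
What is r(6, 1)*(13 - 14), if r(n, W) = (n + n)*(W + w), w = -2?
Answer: 12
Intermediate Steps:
r(n, W) = 2*n*(-2 + W) (r(n, W) = (n + n)*(W - 2) = (2*n)*(-2 + W) = 2*n*(-2 + W))
r(6, 1)*(13 - 14) = (2*6*(-2 + 1))*(13 - 14) = (2*6*(-1))*(-1) = -12*(-1) = 12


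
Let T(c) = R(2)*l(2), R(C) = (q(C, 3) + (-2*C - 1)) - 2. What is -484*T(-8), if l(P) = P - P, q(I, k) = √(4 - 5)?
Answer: 0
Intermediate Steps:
q(I, k) = I (q(I, k) = √(-1) = I)
R(C) = -3 + I - 2*C (R(C) = (I + (-2*C - 1)) - 2 = (I + (-1 - 2*C)) - 2 = (-1 + I - 2*C) - 2 = -3 + I - 2*C)
l(P) = 0
T(c) = 0 (T(c) = (-3 + I - 2*2)*0 = (-3 + I - 4)*0 = (-7 + I)*0 = 0)
-484*T(-8) = -484*0 = 0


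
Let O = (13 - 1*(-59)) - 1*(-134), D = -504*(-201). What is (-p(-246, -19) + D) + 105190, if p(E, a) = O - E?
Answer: 206042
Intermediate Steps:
D = 101304
O = 206 (O = (13 + 59) + 134 = 72 + 134 = 206)
p(E, a) = 206 - E
(-p(-246, -19) + D) + 105190 = (-(206 - 1*(-246)) + 101304) + 105190 = (-(206 + 246) + 101304) + 105190 = (-1*452 + 101304) + 105190 = (-452 + 101304) + 105190 = 100852 + 105190 = 206042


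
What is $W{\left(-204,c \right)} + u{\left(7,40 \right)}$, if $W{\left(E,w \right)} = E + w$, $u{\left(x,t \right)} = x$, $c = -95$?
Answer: $-292$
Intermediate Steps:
$W{\left(-204,c \right)} + u{\left(7,40 \right)} = \left(-204 - 95\right) + 7 = -299 + 7 = -292$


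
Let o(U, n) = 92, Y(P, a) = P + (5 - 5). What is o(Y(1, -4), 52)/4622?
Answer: 46/2311 ≈ 0.019905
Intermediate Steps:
Y(P, a) = P (Y(P, a) = P + 0 = P)
o(Y(1, -4), 52)/4622 = 92/4622 = 92*(1/4622) = 46/2311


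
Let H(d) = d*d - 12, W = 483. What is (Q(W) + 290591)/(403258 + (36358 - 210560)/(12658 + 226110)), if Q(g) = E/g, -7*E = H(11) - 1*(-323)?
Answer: 39097772077592/54256559149317 ≈ 0.72061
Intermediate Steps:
H(d) = -12 + d² (H(d) = d² - 12 = -12 + d²)
E = -432/7 (E = -((-12 + 11²) - 1*(-323))/7 = -((-12 + 121) + 323)/7 = -(109 + 323)/7 = -⅐*432 = -432/7 ≈ -61.714)
Q(g) = -432/(7*g)
(Q(W) + 290591)/(403258 + (36358 - 210560)/(12658 + 226110)) = (-432/7/483 + 290591)/(403258 + (36358 - 210560)/(12658 + 226110)) = (-432/7*1/483 + 290591)/(403258 - 174202/238768) = (-144/1127 + 290591)/(403258 - 174202*1/238768) = 327495913/(1127*(403258 - 87101/119384)) = 327495913/(1127*(48142465971/119384)) = (327495913/1127)*(119384/48142465971) = 39097772077592/54256559149317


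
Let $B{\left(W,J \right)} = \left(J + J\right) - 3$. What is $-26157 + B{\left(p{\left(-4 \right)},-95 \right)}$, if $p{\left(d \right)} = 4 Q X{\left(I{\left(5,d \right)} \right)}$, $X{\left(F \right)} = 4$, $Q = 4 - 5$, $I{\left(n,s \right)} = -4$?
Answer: $-26350$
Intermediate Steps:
$Q = -1$
$p{\left(d \right)} = -16$ ($p{\left(d \right)} = 4 \left(-1\right) 4 = \left(-4\right) 4 = -16$)
$B{\left(W,J \right)} = -3 + 2 J$ ($B{\left(W,J \right)} = 2 J - 3 = -3 + 2 J$)
$-26157 + B{\left(p{\left(-4 \right)},-95 \right)} = -26157 + \left(-3 + 2 \left(-95\right)\right) = -26157 - 193 = -26350$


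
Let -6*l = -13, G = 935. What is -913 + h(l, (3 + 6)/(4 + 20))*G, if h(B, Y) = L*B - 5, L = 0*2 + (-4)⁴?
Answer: 1539076/3 ≈ 5.1303e+5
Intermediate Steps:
l = 13/6 (l = -⅙*(-13) = 13/6 ≈ 2.1667)
L = 256 (L = 0 + 256 = 256)
h(B, Y) = -5 + 256*B (h(B, Y) = 256*B - 5 = -5 + 256*B)
-913 + h(l, (3 + 6)/(4 + 20))*G = -913 + (-5 + 256*(13/6))*935 = -913 + (-5 + 1664/3)*935 = -913 + (1649/3)*935 = -913 + 1541815/3 = 1539076/3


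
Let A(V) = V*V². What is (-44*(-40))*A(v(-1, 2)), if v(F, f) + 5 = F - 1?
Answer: -603680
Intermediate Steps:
v(F, f) = -6 + F (v(F, f) = -5 + (F - 1) = -5 + (-1 + F) = -6 + F)
A(V) = V³
(-44*(-40))*A(v(-1, 2)) = (-44*(-40))*(-6 - 1)³ = 1760*(-7)³ = 1760*(-343) = -603680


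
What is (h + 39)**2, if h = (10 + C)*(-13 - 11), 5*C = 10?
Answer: 62001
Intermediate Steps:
C = 2 (C = (1/5)*10 = 2)
h = -288 (h = (10 + 2)*(-13 - 11) = 12*(-24) = -288)
(h + 39)**2 = (-288 + 39)**2 = (-249)**2 = 62001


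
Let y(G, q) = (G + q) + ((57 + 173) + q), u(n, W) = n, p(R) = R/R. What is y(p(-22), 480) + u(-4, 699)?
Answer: 1187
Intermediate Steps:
p(R) = 1
y(G, q) = 230 + G + 2*q (y(G, q) = (G + q) + (230 + q) = 230 + G + 2*q)
y(p(-22), 480) + u(-4, 699) = (230 + 1 + 2*480) - 4 = (230 + 1 + 960) - 4 = 1191 - 4 = 1187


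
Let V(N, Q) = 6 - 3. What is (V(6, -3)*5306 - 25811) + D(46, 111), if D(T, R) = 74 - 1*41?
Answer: -9860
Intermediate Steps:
V(N, Q) = 3
D(T, R) = 33 (D(T, R) = 74 - 41 = 33)
(V(6, -3)*5306 - 25811) + D(46, 111) = (3*5306 - 25811) + 33 = (15918 - 25811) + 33 = -9893 + 33 = -9860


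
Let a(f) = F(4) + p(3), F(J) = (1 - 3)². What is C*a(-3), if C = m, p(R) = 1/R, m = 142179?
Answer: 616109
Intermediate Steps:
F(J) = 4 (F(J) = (-2)² = 4)
C = 142179
a(f) = 13/3 (a(f) = 4 + 1/3 = 4 + ⅓ = 13/3)
C*a(-3) = 142179*(13/3) = 616109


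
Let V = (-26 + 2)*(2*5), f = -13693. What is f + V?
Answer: -13933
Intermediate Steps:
V = -240 (V = -24*10 = -240)
f + V = -13693 - 240 = -13933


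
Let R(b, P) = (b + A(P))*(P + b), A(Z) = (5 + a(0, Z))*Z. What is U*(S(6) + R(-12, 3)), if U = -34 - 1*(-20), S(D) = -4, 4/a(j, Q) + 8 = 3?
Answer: 658/5 ≈ 131.60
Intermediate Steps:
a(j, Q) = -4/5 (a(j, Q) = 4/(-8 + 3) = 4/(-5) = 4*(-1/5) = -4/5)
U = -14 (U = -34 + 20 = -14)
A(Z) = 21*Z/5 (A(Z) = (5 - 4/5)*Z = 21*Z/5)
R(b, P) = (P + b)*(b + 21*P/5) (R(b, P) = (b + 21*P/5)*(P + b) = (P + b)*(b + 21*P/5))
U*(S(6) + R(-12, 3)) = -14*(-4 + ((-12)**2 + (21/5)*3**2 + (26/5)*3*(-12))) = -14*(-4 + (144 + (21/5)*9 - 936/5)) = -14*(-4 + (144 + 189/5 - 936/5)) = -14*(-4 - 27/5) = -14*(-47/5) = 658/5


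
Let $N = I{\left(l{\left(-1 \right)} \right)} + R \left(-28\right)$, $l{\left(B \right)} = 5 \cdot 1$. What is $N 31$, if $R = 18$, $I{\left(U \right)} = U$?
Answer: $-15469$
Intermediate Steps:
$l{\left(B \right)} = 5$
$N = -499$ ($N = 5 + 18 \left(-28\right) = 5 - 504 = -499$)
$N 31 = \left(-499\right) 31 = -15469$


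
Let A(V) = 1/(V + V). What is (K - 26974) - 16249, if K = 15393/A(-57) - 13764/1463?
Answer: -2630524339/1463 ≈ -1.7980e+6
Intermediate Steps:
A(V) = 1/(2*V)
K = -2567289090/1463 (K = 15393/(((1/2)/(-57))) - 13764/1463 = 15393/(((1/2)*(-1/57))) - 13764*1/1463 = 15393/(-1/114) - 13764/1463 = 15393*(-114) - 13764/1463 = -1754802 - 13764/1463 = -2567289090/1463 ≈ -1.7548e+6)
(K - 26974) - 16249 = (-2567289090/1463 - 26974) - 16249 = -2606752052/1463 - 16249 = -2630524339/1463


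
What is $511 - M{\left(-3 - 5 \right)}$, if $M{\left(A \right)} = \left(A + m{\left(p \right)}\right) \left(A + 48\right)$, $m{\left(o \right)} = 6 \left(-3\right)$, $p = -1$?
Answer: $1551$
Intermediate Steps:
$m{\left(o \right)} = -18$
$M{\left(A \right)} = \left(-18 + A\right) \left(48 + A\right)$ ($M{\left(A \right)} = \left(A - 18\right) \left(A + 48\right) = \left(-18 + A\right) \left(48 + A\right)$)
$511 - M{\left(-3 - 5 \right)} = 511 - \left(-864 + \left(-3 - 5\right)^{2} + 30 \left(-3 - 5\right)\right) = 511 - \left(-864 + \left(-8\right)^{2} + 30 \left(-8\right)\right) = 511 - \left(-864 + 64 - 240\right) = 511 - -1040 = 511 + 1040 = 1551$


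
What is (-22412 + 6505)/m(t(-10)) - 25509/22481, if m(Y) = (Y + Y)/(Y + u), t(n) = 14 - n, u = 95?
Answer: -42556251205/1079088 ≈ -39437.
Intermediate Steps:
m(Y) = 2*Y/(95 + Y) (m(Y) = (Y + Y)/(Y + 95) = (2*Y)/(95 + Y) = 2*Y/(95 + Y))
(-22412 + 6505)/m(t(-10)) - 25509/22481 = (-22412 + 6505)/((2*(14 - 1*(-10))/(95 + (14 - 1*(-10))))) - 25509/22481 = -15907*(95 + (14 + 10))/(2*(14 + 10)) - 25509*1/22481 = -15907/(2*24/(95 + 24)) - 25509/22481 = -15907/(2*24/119) - 25509/22481 = -15907/(2*24*(1/119)) - 25509/22481 = -15907/48/119 - 25509/22481 = -15907*119/48 - 25509/22481 = -1892933/48 - 25509/22481 = -42556251205/1079088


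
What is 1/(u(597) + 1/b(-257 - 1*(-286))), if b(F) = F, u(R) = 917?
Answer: 29/26594 ≈ 0.0010905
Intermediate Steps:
1/(u(597) + 1/b(-257 - 1*(-286))) = 1/(917 + 1/(-257 - 1*(-286))) = 1/(917 + 1/(-257 + 286)) = 1/(917 + 1/29) = 1/(26594/29) = 29/26594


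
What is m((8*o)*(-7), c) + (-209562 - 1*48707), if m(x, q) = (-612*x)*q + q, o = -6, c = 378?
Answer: -77986787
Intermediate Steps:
m(x, q) = q - 612*q*x (m(x, q) = -612*q*x + q = q - 612*q*x)
m((8*o)*(-7), c) + (-209562 - 1*48707) = 378*(1 - 612*8*(-6)*(-7)) + (-209562 - 1*48707) = 378*(1 - (-29376)*(-7)) + (-209562 - 48707) = 378*(1 - 612*336) - 258269 = 378*(1 - 205632) - 258269 = 378*(-205631) - 258269 = -77728518 - 258269 = -77986787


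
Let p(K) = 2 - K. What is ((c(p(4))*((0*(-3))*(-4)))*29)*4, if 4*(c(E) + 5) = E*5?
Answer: 0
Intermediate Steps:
c(E) = -5 + 5*E/4 (c(E) = -5 + (E*5)/4 = -5 + (5*E)/4 = -5 + 5*E/4)
((c(p(4))*((0*(-3))*(-4)))*29)*4 = (((-5 + 5*(2 - 1*4)/4)*((0*(-3))*(-4)))*29)*4 = (((-5 + 5*(2 - 4)/4)*(0*(-4)))*29)*4 = (((-5 + (5/4)*(-2))*0)*29)*4 = (((-5 - 5/2)*0)*29)*4 = (-15/2*0*29)*4 = (0*29)*4 = 0*4 = 0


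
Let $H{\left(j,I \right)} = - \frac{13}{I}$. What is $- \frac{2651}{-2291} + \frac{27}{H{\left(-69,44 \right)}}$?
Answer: $- \frac{2687245}{29783} \approx -90.228$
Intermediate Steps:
$- \frac{2651}{-2291} + \frac{27}{H{\left(-69,44 \right)}} = - \frac{2651}{-2291} + \frac{27}{\left(-13\right) \frac{1}{44}} = \left(-2651\right) \left(- \frac{1}{2291}\right) + \frac{27}{\left(-13\right) \frac{1}{44}} = \frac{2651}{2291} + \frac{27}{- \frac{13}{44}} = \frac{2651}{2291} + 27 \left(- \frac{44}{13}\right) = \frac{2651}{2291} - \frac{1188}{13} = - \frac{2687245}{29783}$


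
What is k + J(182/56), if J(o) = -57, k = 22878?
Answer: 22821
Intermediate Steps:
k + J(182/56) = 22878 - 57 = 22821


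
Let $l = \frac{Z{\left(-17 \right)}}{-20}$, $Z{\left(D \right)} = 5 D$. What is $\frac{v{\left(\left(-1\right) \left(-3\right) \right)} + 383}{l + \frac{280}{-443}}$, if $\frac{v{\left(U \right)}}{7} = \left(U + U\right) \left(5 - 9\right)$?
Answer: $\frac{380980}{6411} \approx 59.426$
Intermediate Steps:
$v{\left(U \right)} = - 56 U$ ($v{\left(U \right)} = 7 \left(U + U\right) \left(5 - 9\right) = 7 \cdot 2 U \left(-4\right) = 7 \left(- 8 U\right) = - 56 U$)
$l = \frac{17}{4}$ ($l = \frac{5 \left(-17\right)}{-20} = \left(-85\right) \left(- \frac{1}{20}\right) = \frac{17}{4} \approx 4.25$)
$\frac{v{\left(\left(-1\right) \left(-3\right) \right)} + 383}{l + \frac{280}{-443}} = \frac{- 56 \left(\left(-1\right) \left(-3\right)\right) + 383}{\frac{17}{4} + \frac{280}{-443}} = \frac{\left(-56\right) 3 + 383}{\frac{17}{4} + 280 \left(- \frac{1}{443}\right)} = \frac{-168 + 383}{\frac{17}{4} - \frac{280}{443}} = \frac{215}{\frac{6411}{1772}} = 215 \cdot \frac{1772}{6411} = \frac{380980}{6411}$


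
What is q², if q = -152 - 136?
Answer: 82944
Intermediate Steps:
q = -288
q² = (-288)² = 82944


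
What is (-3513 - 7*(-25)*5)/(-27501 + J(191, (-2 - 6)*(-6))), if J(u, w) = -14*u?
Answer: 2638/30175 ≈ 0.087423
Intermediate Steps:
(-3513 - 7*(-25)*5)/(-27501 + J(191, (-2 - 6)*(-6))) = (-3513 - 7*(-25)*5)/(-27501 - 14*191) = (-3513 + 175*5)/(-27501 - 2674) = (-3513 + 875)/(-30175) = -2638*(-1/30175) = 2638/30175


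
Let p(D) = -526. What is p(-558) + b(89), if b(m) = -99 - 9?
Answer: -634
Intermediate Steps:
b(m) = -108
p(-558) + b(89) = -526 - 108 = -634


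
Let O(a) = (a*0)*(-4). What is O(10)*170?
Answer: 0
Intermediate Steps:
O(a) = 0 (O(a) = 0*(-4) = 0)
O(10)*170 = 0*170 = 0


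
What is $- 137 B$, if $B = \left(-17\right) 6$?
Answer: $13974$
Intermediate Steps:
$B = -102$
$- 137 B = \left(-137\right) \left(-102\right) = 13974$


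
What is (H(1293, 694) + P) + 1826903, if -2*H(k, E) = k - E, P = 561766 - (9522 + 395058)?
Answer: 3967579/2 ≈ 1.9838e+6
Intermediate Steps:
P = 157186 (P = 561766 - 1*404580 = 561766 - 404580 = 157186)
H(k, E) = E/2 - k/2 (H(k, E) = -(k - E)/2 = E/2 - k/2)
(H(1293, 694) + P) + 1826903 = (((½)*694 - ½*1293) + 157186) + 1826903 = ((347 - 1293/2) + 157186) + 1826903 = (-599/2 + 157186) + 1826903 = 313773/2 + 1826903 = 3967579/2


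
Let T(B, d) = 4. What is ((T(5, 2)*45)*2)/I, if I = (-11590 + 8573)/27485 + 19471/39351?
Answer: 97340601150/104109617 ≈ 934.98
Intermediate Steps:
I = 416438468/1081562235 (I = -3017*1/27485 + 19471*(1/39351) = -3017/27485 + 19471/39351 = 416438468/1081562235 ≈ 0.38503)
((T(5, 2)*45)*2)/I = ((4*45)*2)/(416438468/1081562235) = (180*2)*(1081562235/416438468) = 360*(1081562235/416438468) = 97340601150/104109617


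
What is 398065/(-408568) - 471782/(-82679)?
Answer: 159843412041/33779993672 ≈ 4.7319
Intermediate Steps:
398065/(-408568) - 471782/(-82679) = 398065*(-1/408568) - 471782*(-1/82679) = -398065/408568 + 471782/82679 = 159843412041/33779993672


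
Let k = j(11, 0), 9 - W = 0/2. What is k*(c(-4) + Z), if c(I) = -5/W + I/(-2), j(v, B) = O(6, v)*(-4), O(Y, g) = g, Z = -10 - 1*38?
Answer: 18436/9 ≈ 2048.4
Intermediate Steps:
Z = -48 (Z = -10 - 38 = -48)
W = 9 (W = 9 - 0/2 = 9 - 1*0 = 9 + 0 = 9)
j(v, B) = -4*v (j(v, B) = v*(-4) = -4*v)
k = -44 (k = -4*11 = -44)
c(I) = -5/9 - I/2 (c(I) = -5/9 + I/(-2) = -5*1/9 + I*(-1/2) = -5/9 - I/2)
k*(c(-4) + Z) = -44*((-5/9 - 1/2*(-4)) - 48) = -44*((-5/9 + 2) - 48) = -44*(13/9 - 48) = -44*(-419/9) = 18436/9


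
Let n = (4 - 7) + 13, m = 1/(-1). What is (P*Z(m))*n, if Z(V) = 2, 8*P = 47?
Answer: 235/2 ≈ 117.50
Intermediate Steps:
P = 47/8 (P = (1/8)*47 = 47/8 ≈ 5.8750)
m = -1
n = 10 (n = -3 + 13 = 10)
(P*Z(m))*n = ((47/8)*2)*10 = (47/4)*10 = 235/2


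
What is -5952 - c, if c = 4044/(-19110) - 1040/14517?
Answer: -275187414182/46236645 ≈ -5951.7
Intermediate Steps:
c = -13096858/46236645 (c = 4044*(-1/19110) - 1040*1/14517 = -674/3185 - 1040/14517 = -13096858/46236645 ≈ -0.28326)
-5952 - c = -5952 - 1*(-13096858/46236645) = -5952 + 13096858/46236645 = -275187414182/46236645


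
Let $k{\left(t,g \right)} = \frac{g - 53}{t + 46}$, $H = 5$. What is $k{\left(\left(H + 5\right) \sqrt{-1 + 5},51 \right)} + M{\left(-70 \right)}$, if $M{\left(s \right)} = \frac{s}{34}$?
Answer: $- \frac{1172}{561} \approx -2.0891$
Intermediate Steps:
$M{\left(s \right)} = \frac{s}{34}$ ($M{\left(s \right)} = s \frac{1}{34} = \frac{s}{34}$)
$k{\left(t,g \right)} = \frac{-53 + g}{46 + t}$
$k{\left(\left(H + 5\right) \sqrt{-1 + 5},51 \right)} + M{\left(-70 \right)} = \frac{-53 + 51}{46 + \left(5 + 5\right) \sqrt{-1 + 5}} + \frac{1}{34} \left(-70\right) = \frac{1}{46 + 10 \sqrt{4}} \left(-2\right) - \frac{35}{17} = \frac{1}{46 + 10 \cdot 2} \left(-2\right) - \frac{35}{17} = \frac{1}{46 + 20} \left(-2\right) - \frac{35}{17} = \frac{1}{66} \left(-2\right) - \frac{35}{17} = - \frac{1}{33} - \frac{35}{17} = - \frac{1172}{561}$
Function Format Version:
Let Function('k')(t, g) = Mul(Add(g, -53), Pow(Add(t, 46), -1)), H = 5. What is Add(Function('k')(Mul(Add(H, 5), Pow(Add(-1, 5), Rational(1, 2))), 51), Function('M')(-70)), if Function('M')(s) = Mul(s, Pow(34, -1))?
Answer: Rational(-1172, 561) ≈ -2.0891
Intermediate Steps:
Function('M')(s) = Mul(Rational(1, 34), s) (Function('M')(s) = Mul(s, Rational(1, 34)) = Mul(Rational(1, 34), s))
Function('k')(t, g) = Mul(Pow(Add(46, t), -1), Add(-53, g)) (Function('k')(t, g) = Mul(Add(-53, g), Pow(Add(46, t), -1)) = Mul(Pow(Add(46, t), -1), Add(-53, g)))
Add(Function('k')(Mul(Add(H, 5), Pow(Add(-1, 5), Rational(1, 2))), 51), Function('M')(-70)) = Add(Mul(Pow(Add(46, Mul(Add(5, 5), Pow(Add(-1, 5), Rational(1, 2)))), -1), Add(-53, 51)), Mul(Rational(1, 34), -70)) = Add(Mul(Pow(Add(46, Mul(10, Pow(4, Rational(1, 2)))), -1), -2), Rational(-35, 17)) = Add(Mul(Pow(Add(46, Mul(10, 2)), -1), -2), Rational(-35, 17)) = Add(Mul(Pow(Add(46, 20), -1), -2), Rational(-35, 17)) = Add(Mul(Pow(66, -1), -2), Rational(-35, 17)) = Add(Mul(Rational(1, 66), -2), Rational(-35, 17)) = Add(Rational(-1, 33), Rational(-35, 17)) = Rational(-1172, 561)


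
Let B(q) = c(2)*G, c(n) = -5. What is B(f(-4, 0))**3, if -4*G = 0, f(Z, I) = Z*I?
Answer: 0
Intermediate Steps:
f(Z, I) = I*Z
G = 0 (G = -1/4*0 = 0)
B(q) = 0 (B(q) = -5*0 = 0)
B(f(-4, 0))**3 = 0**3 = 0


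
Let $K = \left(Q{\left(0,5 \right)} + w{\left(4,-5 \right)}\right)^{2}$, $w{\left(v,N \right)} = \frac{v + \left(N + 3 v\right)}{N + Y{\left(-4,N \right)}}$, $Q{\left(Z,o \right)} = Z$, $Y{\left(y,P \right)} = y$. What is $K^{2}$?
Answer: $\frac{14641}{6561} \approx 2.2315$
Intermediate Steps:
$w{\left(v,N \right)} = \frac{N + 4 v}{-4 + N}$ ($w{\left(v,N \right)} = \frac{v + \left(N + 3 v\right)}{N - 4} = \frac{N + 4 v}{-4 + N}$)
$K = \frac{121}{81}$ ($K = \left(0 + \frac{-5 + 4 \cdot 4}{-4 - 5}\right)^{2} = \left(0 + \frac{-5 + 16}{-9}\right)^{2} = \left(0 - \frac{11}{9}\right)^{2} = \left(- \frac{11}{9}\right)^{2} = \frac{121}{81} \approx 1.4938$)
$K^{2} = \left(\frac{121}{81}\right)^{2} = \frac{14641}{6561}$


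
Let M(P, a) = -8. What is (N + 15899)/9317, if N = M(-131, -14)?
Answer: 15891/9317 ≈ 1.7056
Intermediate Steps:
N = -8
(N + 15899)/9317 = (-8 + 15899)/9317 = 15891*(1/9317) = 15891/9317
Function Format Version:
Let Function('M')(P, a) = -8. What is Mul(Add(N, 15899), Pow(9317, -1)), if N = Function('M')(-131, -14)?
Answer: Rational(15891, 9317) ≈ 1.7056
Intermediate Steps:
N = -8
Mul(Add(N, 15899), Pow(9317, -1)) = Mul(Add(-8, 15899), Pow(9317, -1)) = Mul(15891, Rational(1, 9317)) = Rational(15891, 9317)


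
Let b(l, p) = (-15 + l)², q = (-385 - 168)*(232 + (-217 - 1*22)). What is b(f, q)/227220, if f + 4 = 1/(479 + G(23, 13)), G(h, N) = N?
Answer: 87366409/55001782080 ≈ 0.0015884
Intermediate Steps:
q = 3871 (q = -553*(232 + (-217 - 22)) = -553*(232 - 239) = -553*(-7) = 3871)
f = -1967/492 (f = -4 + 1/(479 + 13) = -4 + 1/492 = -1967/492 ≈ -3.9980)
b(f, q)/227220 = (-15 - 1967/492)²/227220 = (-9347/492)²*(1/227220) = (87366409/242064)*(1/227220) = 87366409/55001782080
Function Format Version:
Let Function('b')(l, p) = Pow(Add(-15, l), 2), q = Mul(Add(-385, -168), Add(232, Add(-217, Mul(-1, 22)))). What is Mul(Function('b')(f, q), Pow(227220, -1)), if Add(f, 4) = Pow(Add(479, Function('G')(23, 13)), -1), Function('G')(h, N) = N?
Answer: Rational(87366409, 55001782080) ≈ 0.0015884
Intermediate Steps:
q = 3871 (q = Mul(-553, Add(232, Add(-217, -22))) = Mul(-553, Add(232, -239)) = Mul(-553, -7) = 3871)
f = Rational(-1967, 492) (f = Add(-4, Pow(Add(479, 13), -1)) = Add(-4, Pow(492, -1)) = Add(-4, Rational(1, 492)) = Rational(-1967, 492) ≈ -3.9980)
Mul(Function('b')(f, q), Pow(227220, -1)) = Mul(Pow(Add(-15, Rational(-1967, 492)), 2), Pow(227220, -1)) = Mul(Pow(Rational(-9347, 492), 2), Rational(1, 227220)) = Mul(Rational(87366409, 242064), Rational(1, 227220)) = Rational(87366409, 55001782080)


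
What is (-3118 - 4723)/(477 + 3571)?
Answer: -7841/4048 ≈ -1.9370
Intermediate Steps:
(-3118 - 4723)/(477 + 3571) = -7841/4048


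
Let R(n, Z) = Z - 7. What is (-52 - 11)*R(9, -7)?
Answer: 882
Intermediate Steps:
R(n, Z) = -7 + Z
(-52 - 11)*R(9, -7) = (-52 - 11)*(-7 - 7) = -63*(-14) = 882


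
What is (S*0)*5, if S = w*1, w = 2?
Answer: 0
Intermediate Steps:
S = 2 (S = 2*1 = 2)
(S*0)*5 = (2*0)*5 = 0*5 = 0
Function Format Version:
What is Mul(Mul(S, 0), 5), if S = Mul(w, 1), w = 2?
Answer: 0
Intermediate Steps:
S = 2 (S = Mul(2, 1) = 2)
Mul(Mul(S, 0), 5) = Mul(Mul(2, 0), 5) = Mul(0, 5) = 0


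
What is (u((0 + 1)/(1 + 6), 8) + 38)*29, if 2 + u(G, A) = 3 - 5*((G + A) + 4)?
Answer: -4408/7 ≈ -629.71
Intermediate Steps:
u(G, A) = -19 - 5*A - 5*G (u(G, A) = -2 + (3 - 5*((G + A) + 4)) = -2 + (3 - 5*((A + G) + 4)) = -2 + (3 - 5*(4 + A + G)) = -2 + (3 + (-20 - 5*A - 5*G)) = -2 + (-17 - 5*A - 5*G) = -19 - 5*A - 5*G)
(u((0 + 1)/(1 + 6), 8) + 38)*29 = ((-19 - 5*8 - 5*(0 + 1)/(1 + 6)) + 38)*29 = ((-19 - 40 - 5/7) + 38)*29 = (-418/7 + 38)*29 = -152/7*29 = -4408/7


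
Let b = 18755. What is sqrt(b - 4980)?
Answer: 5*sqrt(551) ≈ 117.37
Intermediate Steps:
sqrt(b - 4980) = sqrt(18755 - 4980) = sqrt(13775) = 5*sqrt(551)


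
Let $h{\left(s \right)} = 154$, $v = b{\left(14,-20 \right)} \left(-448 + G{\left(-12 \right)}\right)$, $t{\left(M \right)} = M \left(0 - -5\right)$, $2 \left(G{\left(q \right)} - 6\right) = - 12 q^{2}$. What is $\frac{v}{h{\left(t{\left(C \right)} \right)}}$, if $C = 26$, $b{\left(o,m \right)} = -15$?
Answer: $\frac{9795}{77} \approx 127.21$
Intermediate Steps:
$G{\left(q \right)} = 6 - 6 q^{2}$ ($G{\left(q \right)} = 6 + \frac{\left(-12\right) q^{2}}{2} = 6 - 6 q^{2}$)
$t{\left(M \right)} = 5 M$ ($t{\left(M \right)} = M \left(0 + 5\right) = M 5 = 5 M$)
$v = 19590$ ($v = - 15 \left(-448 + \left(6 - 6 \left(-12\right)^{2}\right)\right) = - 15 \left(-448 + \left(6 - 864\right)\right) = - 15 \left(-448 - 858\right) = \left(-15\right) \left(-1306\right) = 19590$)
$\frac{v}{h{\left(t{\left(C \right)} \right)}} = \frac{19590}{154} = 19590 \cdot \frac{1}{154} = \frac{9795}{77}$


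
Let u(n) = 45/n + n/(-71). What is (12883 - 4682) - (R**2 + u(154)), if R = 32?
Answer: 78493839/10934 ≈ 7178.9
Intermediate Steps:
u(n) = 45/n - n/71 (u(n) = 45/n + n*(-1/71) = 45/n - n/71)
(12883 - 4682) - (R**2 + u(154)) = (12883 - 4682) - (32**2 + (45/154 - 1/71*154)) = 8201 - (1024 + (45*(1/154) - 154/71)) = 8201 - (1024 + (45/154 - 154/71)) = 8201 - (1024 - 20521/10934) = 8201 - 1*11175895/10934 = 8201 - 11175895/10934 = 78493839/10934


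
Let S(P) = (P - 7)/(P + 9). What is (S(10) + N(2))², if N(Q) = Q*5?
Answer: 37249/361 ≈ 103.18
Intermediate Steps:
N(Q) = 5*Q
S(P) = (-7 + P)/(9 + P)
(S(10) + N(2))² = ((-7 + 10)/(9 + 10) + 5*2)² = (3/19 + 10)² = (193/19)² = 37249/361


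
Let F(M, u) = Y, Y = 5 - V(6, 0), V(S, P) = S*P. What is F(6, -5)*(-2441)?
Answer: -12205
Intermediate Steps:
V(S, P) = P*S
Y = 5 (Y = 5 - 0*6 = 5 - 1*0 = 5 + 0 = 5)
F(M, u) = 5
F(6, -5)*(-2441) = 5*(-2441) = -12205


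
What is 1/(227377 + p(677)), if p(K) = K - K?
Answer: 1/227377 ≈ 4.3980e-6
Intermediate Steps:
p(K) = 0
1/(227377 + p(677)) = 1/(227377 + 0) = 1/227377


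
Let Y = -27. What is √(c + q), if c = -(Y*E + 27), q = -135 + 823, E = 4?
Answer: √769 ≈ 27.731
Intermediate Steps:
q = 688
c = 81 (c = -(-27*4 + 27) = -(-108 + 27) = -1*(-81) = 81)
√(c + q) = √(81 + 688) = √769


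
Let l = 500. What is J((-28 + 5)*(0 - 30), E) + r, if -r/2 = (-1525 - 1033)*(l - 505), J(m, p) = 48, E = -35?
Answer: -25532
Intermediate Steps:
r = -25580 (r = -2*(-1525 - 1033)*(500 - 505) = -(-5116)*(-5) = -2*12790 = -25580)
J((-28 + 5)*(0 - 30), E) + r = 48 - 25580 = -25532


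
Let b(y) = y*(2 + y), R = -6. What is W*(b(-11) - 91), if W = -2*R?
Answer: 96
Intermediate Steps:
W = 12 (W = -2*(-6) = 12)
W*(b(-11) - 91) = 12*(-11*(2 - 11) - 91) = 12*(-11*(-9) - 91) = 12*(99 - 91) = 12*8 = 96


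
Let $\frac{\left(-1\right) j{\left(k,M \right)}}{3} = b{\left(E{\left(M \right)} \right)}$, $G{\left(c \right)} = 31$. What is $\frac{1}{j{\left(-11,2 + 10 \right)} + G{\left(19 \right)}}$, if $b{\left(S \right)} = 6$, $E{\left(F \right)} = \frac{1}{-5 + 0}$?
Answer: $\frac{1}{13} \approx 0.076923$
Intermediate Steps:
$E{\left(F \right)} = - \frac{1}{5}$ ($E{\left(F \right)} = \frac{1}{-5} = - \frac{1}{5}$)
$j{\left(k,M \right)} = -18$ ($j{\left(k,M \right)} = \left(-3\right) 6 = -18$)
$\frac{1}{j{\left(-11,2 + 10 \right)} + G{\left(19 \right)}} = \frac{1}{-18 + 31} = \frac{1}{13}$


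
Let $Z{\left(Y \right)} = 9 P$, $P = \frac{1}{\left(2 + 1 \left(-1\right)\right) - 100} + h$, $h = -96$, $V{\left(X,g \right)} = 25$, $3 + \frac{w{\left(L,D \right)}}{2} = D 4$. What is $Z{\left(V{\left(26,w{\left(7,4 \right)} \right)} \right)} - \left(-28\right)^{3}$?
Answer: $\frac{231967}{11} \approx 21088.0$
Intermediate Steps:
$w{\left(L,D \right)} = -6 + 8 D$ ($w{\left(L,D \right)} = -6 + 2 D 4 = -6 + 2 \cdot 4 D = -6 + 8 D$)
$P = - \frac{9505}{99}$ ($P = \frac{1}{\left(2 + 1 \left(-1\right)\right) - 100} - 96 = \frac{1}{\left(2 - 1\right) - 100} - 96 = \frac{1}{1 - 100} - 96 = \frac{1}{-99} - 96 = - \frac{1}{99} - 96 = - \frac{9505}{99} \approx -96.01$)
$Z{\left(Y \right)} = - \frac{9505}{11}$ ($Z{\left(Y \right)} = 9 \left(- \frac{9505}{99}\right) = - \frac{9505}{11}$)
$Z{\left(V{\left(26,w{\left(7,4 \right)} \right)} \right)} - \left(-28\right)^{3} = - \frac{9505}{11} - \left(-28\right)^{3} = - \frac{9505}{11} - -21952 = - \frac{9505}{11} + 21952 = \frac{231967}{11}$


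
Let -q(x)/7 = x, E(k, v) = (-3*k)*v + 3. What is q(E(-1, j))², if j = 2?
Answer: 3969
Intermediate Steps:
E(k, v) = 3 - 3*k*v (E(k, v) = -3*k*v + 3 = 3 - 3*k*v)
q(x) = -7*x
q(E(-1, j))² = (-7*(3 - 3*(-1)*2))² = (-7*(3 + 6))² = (-7*9)² = (-63)² = 3969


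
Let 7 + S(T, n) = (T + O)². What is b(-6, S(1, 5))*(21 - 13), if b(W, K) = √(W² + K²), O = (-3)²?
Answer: 24*√965 ≈ 745.55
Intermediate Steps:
O = 9
S(T, n) = -7 + (9 + T)² (S(T, n) = -7 + (T + 9)² = -7 + (9 + T)²)
b(W, K) = √(K² + W²)
b(-6, S(1, 5))*(21 - 13) = √((-7 + (9 + 1)²)² + (-6)²)*(21 - 13) = √((-7 + 10²)² + 36)*8 = √((-7 + 100)² + 36)*8 = √(93² + 36)*8 = √(8649 + 36)*8 = √8685*8 = (3*√965)*8 = 24*√965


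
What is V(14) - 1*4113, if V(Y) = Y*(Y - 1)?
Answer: -3931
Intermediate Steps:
V(Y) = Y*(-1 + Y)
V(14) - 1*4113 = 14*(-1 + 14) - 1*4113 = 14*13 - 4113 = 182 - 4113 = -3931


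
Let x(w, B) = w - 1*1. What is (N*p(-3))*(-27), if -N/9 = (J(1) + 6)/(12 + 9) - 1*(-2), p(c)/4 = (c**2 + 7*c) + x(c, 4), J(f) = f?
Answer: -36288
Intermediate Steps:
x(w, B) = -1 + w (x(w, B) = w - 1 = -1 + w)
p(c) = -4 + 4*c**2 + 32*c (p(c) = 4*((c**2 + 7*c) + (-1 + c)) = 4*(-1 + c**2 + 8*c) = -4 + 4*c**2 + 32*c)
N = -21 (N = -9*((1 + 6)/(12 + 9) - 1*(-2)) = -9*(7/21 + 2) = -9*(7*(1/21) + 2) = -9*(1/3 + 2) = -9*7/3 = -21)
(N*p(-3))*(-27) = -21*(-4 + 4*(-3)**2 + 32*(-3))*(-27) = -21*(-4 + 4*9 - 96)*(-27) = -21*(-4 + 36 - 96)*(-27) = -21*(-64)*(-27) = 1344*(-27) = -36288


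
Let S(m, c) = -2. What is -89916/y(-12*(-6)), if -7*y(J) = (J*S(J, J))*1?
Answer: -52451/12 ≈ -4370.9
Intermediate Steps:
y(J) = 2*J/7 (y(J) = -J*(-2)/7 = -(-2*J)/7 = -(-2)*J/7 = 2*J/7)
-89916/y(-12*(-6)) = -89916/(2*(-12*(-6))/7) = -89916/((2/7)*72) = -89916/144/7 = -89916*7/144 = -52451/12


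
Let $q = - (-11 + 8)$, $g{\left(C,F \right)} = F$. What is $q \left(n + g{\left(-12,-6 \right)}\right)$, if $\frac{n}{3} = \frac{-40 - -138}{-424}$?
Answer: $- \frac{4257}{212} \approx -20.08$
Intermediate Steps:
$n = - \frac{147}{212}$ ($n = 3 \frac{-40 - -138}{-424} = 3 \left(-40 + 138\right) \left(- \frac{1}{424}\right) = 3 \cdot 98 \left(- \frac{1}{424}\right) = 3 \left(- \frac{49}{212}\right) = - \frac{147}{212} \approx -0.6934$)
$q = 3$ ($q = \left(-1\right) \left(-3\right) = 3$)
$q \left(n + g{\left(-12,-6 \right)}\right) = 3 \left(- \frac{147}{212} - 6\right) = 3 \left(- \frac{1419}{212}\right) = - \frac{4257}{212}$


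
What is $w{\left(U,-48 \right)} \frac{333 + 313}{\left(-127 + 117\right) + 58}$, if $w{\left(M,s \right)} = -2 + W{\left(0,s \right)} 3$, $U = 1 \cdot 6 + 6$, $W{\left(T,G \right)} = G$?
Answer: $- \frac{23579}{12} \approx -1964.9$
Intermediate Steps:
$U = 12$ ($U = 6 + 6 = 12$)
$w{\left(M,s \right)} = -2 + 3 s$ ($w{\left(M,s \right)} = -2 + s 3 = -2 + 3 s$)
$w{\left(U,-48 \right)} \frac{333 + 313}{\left(-127 + 117\right) + 58} = \left(-2 + 3 \left(-48\right)\right) \frac{333 + 313}{\left(-127 + 117\right) + 58} = \left(-2 - 144\right) \frac{646}{-10 + 58} = - 146 \cdot \frac{646}{48} = - 146 \cdot 646 \cdot \frac{1}{48} = \left(-146\right) \frac{323}{24} = - \frac{23579}{12}$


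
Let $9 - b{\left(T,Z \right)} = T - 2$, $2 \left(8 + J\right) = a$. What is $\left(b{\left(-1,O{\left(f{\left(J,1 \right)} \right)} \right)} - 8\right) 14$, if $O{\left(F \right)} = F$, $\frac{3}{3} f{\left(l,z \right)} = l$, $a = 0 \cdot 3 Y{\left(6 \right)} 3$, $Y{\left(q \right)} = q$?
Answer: $56$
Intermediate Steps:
$a = 0$ ($a = 0 \cdot 3 \cdot 6 \cdot 3 = 0 \cdot 6 \cdot 3 = 0 \cdot 3 = 0$)
$J = -8$ ($J = -8 + \frac{1}{2} \cdot 0 = -8 + 0 = -8$)
$f{\left(l,z \right)} = l$
$b{\left(T,Z \right)} = 11 - T$ ($b{\left(T,Z \right)} = 9 - \left(T - 2\right) = 9 - \left(-2 + T\right) = 11 - T$)
$\left(b{\left(-1,O{\left(f{\left(J,1 \right)} \right)} \right)} - 8\right) 14 = \left(\left(11 - -1\right) - 8\right) 14 = \left(\left(11 + 1\right) - 8\right) 14 = \left(12 - 8\right) 14 = 4 \cdot 14 = 56$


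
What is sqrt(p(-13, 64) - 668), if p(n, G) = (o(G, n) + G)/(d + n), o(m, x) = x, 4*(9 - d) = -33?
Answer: 4*I*sqrt(41) ≈ 25.612*I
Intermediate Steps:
d = 69/4 (d = 9 - 1/4*(-33) = 9 + 33/4 = 69/4 ≈ 17.250)
p(n, G) = (G + n)/(69/4 + n) (p(n, G) = (n + G)/(69/4 + n) = (G + n)/(69/4 + n))
sqrt(p(-13, 64) - 668) = sqrt(4*(64 - 13)/(69 + 4*(-13)) - 668) = sqrt(4*51/(69 - 52) - 668) = sqrt(4*51/17 - 668) = sqrt(4*(1/17)*51 - 668) = sqrt(12 - 668) = sqrt(-656) = 4*I*sqrt(41)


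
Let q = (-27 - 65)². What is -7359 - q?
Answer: -15823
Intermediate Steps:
q = 8464 (q = (-92)² = 8464)
-7359 - q = -7359 - 1*8464 = -7359 - 8464 = -15823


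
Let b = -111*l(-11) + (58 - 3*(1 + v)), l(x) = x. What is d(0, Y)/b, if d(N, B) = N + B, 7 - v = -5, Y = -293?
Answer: -293/1240 ≈ -0.23629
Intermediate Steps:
v = 12 (v = 7 - 1*(-5) = 7 + 5 = 12)
d(N, B) = B + N
b = 1240 (b = -111*(-11) + (58 - 3*(1 + 12)) = 1221 + (58 - 3*13) = 1221 + (58 - 39) = 1221 + 19 = 1240)
d(0, Y)/b = (-293 + 0)/1240 = -293*1/1240 = -293/1240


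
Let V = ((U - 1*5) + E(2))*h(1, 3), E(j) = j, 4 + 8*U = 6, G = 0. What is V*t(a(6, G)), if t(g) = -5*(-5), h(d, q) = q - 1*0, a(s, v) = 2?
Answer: -825/4 ≈ -206.25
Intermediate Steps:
U = ¼ (U = -½ + (⅛)*6 = -½ + ¾ = ¼ ≈ 0.25000)
h(d, q) = q (h(d, q) = q + 0 = q)
V = -33/4 (V = ((¼ - 1*5) + 2)*3 = ((¼ - 5) + 2)*3 = (-19/4 + 2)*3 = -11/4*3 = -33/4 ≈ -8.2500)
t(g) = 25
V*t(a(6, G)) = -33/4*25 = -825/4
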